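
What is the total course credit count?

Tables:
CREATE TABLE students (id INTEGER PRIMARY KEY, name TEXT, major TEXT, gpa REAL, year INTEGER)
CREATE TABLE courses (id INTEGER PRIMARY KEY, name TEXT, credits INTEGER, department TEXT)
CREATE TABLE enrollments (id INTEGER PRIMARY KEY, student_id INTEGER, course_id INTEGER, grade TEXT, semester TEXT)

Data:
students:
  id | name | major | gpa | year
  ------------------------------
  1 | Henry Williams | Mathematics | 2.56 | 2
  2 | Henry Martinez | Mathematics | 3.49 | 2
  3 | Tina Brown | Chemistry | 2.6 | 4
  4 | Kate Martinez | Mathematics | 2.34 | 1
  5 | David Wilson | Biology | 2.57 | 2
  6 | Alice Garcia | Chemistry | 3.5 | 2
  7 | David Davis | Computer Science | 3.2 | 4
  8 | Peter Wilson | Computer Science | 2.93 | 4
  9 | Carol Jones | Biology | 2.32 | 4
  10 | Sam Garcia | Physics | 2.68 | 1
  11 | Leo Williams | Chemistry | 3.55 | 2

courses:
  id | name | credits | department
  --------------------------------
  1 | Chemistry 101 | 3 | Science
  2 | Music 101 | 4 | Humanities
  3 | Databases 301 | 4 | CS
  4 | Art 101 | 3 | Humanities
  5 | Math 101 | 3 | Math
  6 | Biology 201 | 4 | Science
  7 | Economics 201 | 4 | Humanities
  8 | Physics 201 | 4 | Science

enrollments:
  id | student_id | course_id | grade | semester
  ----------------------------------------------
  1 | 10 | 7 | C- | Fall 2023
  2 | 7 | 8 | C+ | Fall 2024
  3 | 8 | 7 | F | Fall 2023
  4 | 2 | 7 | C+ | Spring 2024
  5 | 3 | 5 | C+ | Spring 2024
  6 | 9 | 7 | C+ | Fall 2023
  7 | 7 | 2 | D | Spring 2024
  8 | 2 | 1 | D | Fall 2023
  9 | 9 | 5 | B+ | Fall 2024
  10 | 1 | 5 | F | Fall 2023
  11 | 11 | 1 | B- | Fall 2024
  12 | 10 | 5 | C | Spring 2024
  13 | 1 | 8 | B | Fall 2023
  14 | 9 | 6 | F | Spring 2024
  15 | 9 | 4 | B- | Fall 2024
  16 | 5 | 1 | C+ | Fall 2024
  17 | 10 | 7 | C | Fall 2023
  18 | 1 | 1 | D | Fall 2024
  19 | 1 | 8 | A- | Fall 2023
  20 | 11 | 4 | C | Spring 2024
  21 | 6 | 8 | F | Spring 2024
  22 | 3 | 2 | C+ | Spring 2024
SELECT SUM(credits) FROM courses

Execution result:
29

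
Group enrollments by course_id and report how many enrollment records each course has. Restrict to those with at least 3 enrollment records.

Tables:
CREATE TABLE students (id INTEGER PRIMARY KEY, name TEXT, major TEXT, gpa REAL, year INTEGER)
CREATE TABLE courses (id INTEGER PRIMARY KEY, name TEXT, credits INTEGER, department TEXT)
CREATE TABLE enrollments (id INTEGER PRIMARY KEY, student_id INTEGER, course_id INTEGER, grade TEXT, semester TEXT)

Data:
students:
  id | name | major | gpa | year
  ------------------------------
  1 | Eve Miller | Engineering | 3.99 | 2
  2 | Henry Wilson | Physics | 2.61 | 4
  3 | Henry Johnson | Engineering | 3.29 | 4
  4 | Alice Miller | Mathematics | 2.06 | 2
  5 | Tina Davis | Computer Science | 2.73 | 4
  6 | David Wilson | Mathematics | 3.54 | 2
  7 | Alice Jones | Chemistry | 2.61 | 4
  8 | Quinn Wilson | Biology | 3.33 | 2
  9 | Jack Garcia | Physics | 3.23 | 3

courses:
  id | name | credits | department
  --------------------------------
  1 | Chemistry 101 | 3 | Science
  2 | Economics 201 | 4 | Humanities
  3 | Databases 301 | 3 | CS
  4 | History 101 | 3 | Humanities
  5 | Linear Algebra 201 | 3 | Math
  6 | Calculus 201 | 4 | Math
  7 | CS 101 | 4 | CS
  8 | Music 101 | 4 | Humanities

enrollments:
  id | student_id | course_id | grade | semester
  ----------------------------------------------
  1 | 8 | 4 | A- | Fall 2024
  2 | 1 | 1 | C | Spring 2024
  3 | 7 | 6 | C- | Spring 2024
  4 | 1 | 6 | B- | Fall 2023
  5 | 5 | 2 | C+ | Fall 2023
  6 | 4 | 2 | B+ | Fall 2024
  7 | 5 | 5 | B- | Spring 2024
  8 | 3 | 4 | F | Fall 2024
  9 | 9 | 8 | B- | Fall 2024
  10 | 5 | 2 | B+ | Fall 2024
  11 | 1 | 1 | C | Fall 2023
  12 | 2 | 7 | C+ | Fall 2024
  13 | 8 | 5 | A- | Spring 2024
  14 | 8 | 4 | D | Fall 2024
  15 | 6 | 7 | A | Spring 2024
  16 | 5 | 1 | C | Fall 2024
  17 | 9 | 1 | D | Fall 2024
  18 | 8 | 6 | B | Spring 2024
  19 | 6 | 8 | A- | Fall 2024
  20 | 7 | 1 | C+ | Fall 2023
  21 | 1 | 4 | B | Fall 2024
SELECT course_id, COUNT(*) AS enrollment_count FROM enrollments GROUP BY course_id HAVING COUNT(*) >= 3

Execution result:
course_id | enrollment_count
1 | 5
2 | 3
4 | 4
6 | 3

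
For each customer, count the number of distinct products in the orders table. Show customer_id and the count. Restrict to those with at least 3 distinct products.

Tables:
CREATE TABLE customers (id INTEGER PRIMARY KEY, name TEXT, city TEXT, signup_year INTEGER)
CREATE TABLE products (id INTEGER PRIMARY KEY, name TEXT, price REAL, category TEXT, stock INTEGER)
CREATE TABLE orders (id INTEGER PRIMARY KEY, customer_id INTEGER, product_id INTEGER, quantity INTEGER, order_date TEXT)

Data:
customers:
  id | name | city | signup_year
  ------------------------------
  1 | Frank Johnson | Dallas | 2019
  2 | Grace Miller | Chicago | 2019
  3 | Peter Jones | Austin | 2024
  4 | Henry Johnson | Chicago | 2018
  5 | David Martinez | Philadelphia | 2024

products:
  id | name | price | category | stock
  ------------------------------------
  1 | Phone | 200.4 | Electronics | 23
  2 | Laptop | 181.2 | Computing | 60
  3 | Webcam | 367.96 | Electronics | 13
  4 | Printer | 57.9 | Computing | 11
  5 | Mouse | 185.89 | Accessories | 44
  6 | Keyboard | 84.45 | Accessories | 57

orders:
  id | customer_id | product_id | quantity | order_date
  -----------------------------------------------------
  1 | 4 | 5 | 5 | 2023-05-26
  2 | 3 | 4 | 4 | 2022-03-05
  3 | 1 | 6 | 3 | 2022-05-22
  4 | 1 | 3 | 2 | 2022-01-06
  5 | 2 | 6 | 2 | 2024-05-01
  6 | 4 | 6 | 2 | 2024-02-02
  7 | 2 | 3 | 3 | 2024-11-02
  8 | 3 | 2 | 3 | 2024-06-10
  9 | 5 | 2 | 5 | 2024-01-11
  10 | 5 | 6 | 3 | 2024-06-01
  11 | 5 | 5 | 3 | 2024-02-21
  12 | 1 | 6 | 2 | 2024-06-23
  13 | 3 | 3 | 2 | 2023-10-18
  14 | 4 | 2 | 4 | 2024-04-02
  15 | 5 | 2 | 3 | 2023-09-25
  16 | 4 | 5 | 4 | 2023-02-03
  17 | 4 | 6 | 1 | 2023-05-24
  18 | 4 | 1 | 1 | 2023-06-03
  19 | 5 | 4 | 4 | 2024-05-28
SELECT customer_id, COUNT(DISTINCT product_id) AS distinct_product_count FROM orders GROUP BY customer_id HAVING COUNT(DISTINCT product_id) >= 3

Execution result:
customer_id | distinct_product_count
3 | 3
4 | 4
5 | 4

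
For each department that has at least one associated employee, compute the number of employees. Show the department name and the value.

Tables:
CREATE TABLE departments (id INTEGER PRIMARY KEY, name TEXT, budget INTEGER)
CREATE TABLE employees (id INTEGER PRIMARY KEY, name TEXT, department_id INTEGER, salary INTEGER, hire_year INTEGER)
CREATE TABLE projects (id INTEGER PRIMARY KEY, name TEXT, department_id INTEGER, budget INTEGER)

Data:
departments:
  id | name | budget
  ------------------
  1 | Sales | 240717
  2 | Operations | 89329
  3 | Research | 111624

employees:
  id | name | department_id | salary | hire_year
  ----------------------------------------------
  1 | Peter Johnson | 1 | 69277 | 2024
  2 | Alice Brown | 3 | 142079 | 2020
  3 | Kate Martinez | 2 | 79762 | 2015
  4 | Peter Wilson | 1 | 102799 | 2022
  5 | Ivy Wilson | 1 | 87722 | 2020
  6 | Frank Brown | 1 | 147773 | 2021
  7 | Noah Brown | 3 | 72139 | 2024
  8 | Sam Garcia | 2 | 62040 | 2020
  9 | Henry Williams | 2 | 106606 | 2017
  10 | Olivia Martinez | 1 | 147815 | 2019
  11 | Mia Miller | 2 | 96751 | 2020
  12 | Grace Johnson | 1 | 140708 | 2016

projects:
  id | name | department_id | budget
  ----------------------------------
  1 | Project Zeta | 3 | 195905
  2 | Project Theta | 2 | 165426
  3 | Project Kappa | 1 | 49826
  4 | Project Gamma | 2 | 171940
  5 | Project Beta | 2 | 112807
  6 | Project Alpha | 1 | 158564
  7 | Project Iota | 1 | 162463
SELECT p.name, COUNT(*) AS n FROM employees c JOIN departments p ON c.department_id = p.id GROUP BY p.id, p.name

Execution result:
name | n
Sales | 6
Operations | 4
Research | 2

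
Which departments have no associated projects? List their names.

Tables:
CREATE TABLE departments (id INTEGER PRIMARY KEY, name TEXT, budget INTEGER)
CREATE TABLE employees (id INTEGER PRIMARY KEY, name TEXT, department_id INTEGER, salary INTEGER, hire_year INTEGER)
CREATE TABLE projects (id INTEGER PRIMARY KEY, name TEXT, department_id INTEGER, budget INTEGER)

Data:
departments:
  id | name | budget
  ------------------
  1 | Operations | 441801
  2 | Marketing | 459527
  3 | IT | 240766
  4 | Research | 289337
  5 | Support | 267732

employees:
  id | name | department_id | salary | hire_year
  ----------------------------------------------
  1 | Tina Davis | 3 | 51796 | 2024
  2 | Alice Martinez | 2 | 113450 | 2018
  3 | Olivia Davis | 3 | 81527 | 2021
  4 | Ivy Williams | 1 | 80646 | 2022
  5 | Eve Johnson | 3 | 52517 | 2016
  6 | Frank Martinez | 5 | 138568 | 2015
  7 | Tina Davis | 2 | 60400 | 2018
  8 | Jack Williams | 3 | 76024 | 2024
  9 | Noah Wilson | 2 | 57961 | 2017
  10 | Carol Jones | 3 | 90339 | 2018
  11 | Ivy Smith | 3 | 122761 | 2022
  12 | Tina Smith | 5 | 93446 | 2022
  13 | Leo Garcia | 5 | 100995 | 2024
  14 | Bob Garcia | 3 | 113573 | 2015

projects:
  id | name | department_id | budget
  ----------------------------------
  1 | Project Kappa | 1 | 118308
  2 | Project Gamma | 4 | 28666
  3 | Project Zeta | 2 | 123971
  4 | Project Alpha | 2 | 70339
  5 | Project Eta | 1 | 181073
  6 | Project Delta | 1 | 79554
SELECT p.name FROM departments p LEFT JOIN projects c ON c.department_id = p.id WHERE c.id IS NULL

Execution result:
name
IT
Support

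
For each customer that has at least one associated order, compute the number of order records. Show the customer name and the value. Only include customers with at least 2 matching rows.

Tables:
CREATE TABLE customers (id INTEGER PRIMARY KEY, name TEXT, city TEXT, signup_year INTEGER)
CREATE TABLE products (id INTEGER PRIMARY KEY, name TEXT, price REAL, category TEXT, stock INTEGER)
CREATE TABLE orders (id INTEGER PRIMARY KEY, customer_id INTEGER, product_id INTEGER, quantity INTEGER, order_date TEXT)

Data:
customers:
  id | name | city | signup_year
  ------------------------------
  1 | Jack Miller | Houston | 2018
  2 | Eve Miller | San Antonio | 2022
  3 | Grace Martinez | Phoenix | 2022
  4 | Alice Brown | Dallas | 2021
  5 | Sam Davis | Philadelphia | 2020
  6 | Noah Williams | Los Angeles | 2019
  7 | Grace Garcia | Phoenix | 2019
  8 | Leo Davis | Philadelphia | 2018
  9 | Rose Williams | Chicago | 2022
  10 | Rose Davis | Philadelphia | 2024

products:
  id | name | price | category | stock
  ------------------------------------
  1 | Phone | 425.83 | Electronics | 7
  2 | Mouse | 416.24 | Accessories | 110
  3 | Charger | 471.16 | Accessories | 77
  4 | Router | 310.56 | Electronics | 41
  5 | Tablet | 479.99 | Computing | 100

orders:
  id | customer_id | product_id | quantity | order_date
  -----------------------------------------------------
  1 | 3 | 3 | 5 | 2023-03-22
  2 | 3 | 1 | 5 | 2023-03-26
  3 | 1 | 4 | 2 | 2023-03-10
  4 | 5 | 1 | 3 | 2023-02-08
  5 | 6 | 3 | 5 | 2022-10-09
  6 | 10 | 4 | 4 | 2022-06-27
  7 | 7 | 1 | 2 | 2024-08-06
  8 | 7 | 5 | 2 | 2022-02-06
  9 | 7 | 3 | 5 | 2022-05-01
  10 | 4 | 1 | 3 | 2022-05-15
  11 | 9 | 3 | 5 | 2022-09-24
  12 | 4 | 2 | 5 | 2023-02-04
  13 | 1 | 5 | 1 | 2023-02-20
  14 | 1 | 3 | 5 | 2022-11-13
SELECT p.name, COUNT(*) AS n FROM orders c JOIN customers p ON c.customer_id = p.id GROUP BY p.id, p.name HAVING COUNT(*) >= 2

Execution result:
name | n
Jack Miller | 3
Grace Martinez | 2
Alice Brown | 2
Grace Garcia | 3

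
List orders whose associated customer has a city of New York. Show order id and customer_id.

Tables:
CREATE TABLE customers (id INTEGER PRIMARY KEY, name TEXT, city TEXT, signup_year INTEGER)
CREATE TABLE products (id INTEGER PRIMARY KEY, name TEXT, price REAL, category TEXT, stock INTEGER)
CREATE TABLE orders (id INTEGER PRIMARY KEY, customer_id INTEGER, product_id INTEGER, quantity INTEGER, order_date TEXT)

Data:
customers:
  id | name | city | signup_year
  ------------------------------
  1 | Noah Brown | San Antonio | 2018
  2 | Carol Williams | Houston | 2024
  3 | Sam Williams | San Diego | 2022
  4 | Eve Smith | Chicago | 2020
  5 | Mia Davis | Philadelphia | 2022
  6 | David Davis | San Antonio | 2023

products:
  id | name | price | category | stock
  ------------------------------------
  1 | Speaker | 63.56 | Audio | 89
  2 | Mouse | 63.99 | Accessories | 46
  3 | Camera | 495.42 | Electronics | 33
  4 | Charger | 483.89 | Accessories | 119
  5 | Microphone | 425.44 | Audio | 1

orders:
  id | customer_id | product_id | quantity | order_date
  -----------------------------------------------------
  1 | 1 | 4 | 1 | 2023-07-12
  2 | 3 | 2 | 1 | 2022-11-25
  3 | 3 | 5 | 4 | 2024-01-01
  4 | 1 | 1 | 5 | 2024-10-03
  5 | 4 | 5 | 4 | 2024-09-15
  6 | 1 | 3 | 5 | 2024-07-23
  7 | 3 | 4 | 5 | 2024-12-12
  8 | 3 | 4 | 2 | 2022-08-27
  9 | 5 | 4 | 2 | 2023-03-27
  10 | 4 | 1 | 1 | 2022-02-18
SELECT id, customer_id FROM orders WHERE customer_id IN (SELECT id FROM customers WHERE city = 'New York')

Execution result:
(no rows)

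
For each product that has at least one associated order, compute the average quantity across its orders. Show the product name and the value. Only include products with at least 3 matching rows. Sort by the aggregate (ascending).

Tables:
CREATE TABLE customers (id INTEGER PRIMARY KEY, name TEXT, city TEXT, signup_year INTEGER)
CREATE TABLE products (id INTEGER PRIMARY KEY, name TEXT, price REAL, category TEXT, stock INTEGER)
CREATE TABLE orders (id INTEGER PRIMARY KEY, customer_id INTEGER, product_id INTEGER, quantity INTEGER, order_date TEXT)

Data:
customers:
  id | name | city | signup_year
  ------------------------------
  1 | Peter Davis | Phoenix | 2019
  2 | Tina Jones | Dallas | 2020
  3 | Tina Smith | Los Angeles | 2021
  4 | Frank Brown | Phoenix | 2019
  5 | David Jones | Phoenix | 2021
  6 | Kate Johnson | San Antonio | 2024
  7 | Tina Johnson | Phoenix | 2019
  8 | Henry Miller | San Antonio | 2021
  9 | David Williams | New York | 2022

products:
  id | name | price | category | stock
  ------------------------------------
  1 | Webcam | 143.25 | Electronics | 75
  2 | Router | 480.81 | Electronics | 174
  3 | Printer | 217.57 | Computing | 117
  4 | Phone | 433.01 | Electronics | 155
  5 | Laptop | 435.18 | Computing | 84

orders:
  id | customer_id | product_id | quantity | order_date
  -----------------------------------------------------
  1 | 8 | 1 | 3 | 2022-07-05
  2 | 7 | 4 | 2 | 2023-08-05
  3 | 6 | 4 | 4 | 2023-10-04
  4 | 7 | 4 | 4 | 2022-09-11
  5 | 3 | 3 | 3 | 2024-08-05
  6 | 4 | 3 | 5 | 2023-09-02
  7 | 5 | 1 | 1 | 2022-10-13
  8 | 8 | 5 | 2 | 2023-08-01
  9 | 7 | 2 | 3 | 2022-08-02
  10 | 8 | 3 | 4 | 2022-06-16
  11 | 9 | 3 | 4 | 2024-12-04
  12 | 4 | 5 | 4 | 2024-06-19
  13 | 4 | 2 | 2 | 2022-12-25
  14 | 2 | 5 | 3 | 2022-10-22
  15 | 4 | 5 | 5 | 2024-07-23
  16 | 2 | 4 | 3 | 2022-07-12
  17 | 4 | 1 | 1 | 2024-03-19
SELECT p.name, AVG(c.quantity) AS avg_quantity FROM orders c JOIN products p ON c.product_id = p.id GROUP BY p.id, p.name HAVING COUNT(*) >= 3 ORDER BY avg_quantity ASC

Execution result:
name | avg_quantity
Webcam | 1.67
Phone | 3.25
Laptop | 3.50
Printer | 4.00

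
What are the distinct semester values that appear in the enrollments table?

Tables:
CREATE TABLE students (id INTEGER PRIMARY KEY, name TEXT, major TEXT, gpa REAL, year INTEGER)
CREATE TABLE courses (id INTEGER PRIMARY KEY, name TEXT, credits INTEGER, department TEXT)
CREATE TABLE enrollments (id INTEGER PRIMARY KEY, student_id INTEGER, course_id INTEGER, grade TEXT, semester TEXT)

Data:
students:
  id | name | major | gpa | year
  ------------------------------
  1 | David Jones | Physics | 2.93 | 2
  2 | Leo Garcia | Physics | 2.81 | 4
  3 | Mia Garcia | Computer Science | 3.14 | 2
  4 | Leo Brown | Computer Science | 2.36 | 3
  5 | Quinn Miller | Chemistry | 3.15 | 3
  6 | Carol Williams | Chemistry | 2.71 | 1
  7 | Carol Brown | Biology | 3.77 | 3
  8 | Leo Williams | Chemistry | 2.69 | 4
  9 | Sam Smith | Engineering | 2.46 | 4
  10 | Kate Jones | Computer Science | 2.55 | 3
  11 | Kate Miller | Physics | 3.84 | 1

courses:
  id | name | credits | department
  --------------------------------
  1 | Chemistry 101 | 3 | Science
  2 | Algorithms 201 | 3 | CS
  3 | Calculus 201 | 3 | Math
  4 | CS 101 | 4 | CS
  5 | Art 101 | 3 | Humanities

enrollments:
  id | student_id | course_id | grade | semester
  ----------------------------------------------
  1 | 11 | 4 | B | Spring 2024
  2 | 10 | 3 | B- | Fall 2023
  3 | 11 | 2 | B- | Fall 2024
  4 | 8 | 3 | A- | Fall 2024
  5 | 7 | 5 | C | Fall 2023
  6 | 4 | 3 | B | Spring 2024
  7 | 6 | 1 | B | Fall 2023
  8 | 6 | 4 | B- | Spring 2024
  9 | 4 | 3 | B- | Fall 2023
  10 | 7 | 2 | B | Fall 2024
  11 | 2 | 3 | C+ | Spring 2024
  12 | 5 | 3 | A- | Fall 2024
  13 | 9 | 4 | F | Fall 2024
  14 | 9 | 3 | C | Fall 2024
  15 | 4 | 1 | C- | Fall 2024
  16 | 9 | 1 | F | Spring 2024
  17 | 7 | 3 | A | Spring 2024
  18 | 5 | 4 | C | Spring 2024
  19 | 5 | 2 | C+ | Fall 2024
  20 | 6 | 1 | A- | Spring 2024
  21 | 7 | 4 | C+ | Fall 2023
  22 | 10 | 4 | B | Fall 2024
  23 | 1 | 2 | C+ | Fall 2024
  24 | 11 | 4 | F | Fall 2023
SELECT DISTINCT semester FROM enrollments

Execution result:
semester
Spring 2024
Fall 2023
Fall 2024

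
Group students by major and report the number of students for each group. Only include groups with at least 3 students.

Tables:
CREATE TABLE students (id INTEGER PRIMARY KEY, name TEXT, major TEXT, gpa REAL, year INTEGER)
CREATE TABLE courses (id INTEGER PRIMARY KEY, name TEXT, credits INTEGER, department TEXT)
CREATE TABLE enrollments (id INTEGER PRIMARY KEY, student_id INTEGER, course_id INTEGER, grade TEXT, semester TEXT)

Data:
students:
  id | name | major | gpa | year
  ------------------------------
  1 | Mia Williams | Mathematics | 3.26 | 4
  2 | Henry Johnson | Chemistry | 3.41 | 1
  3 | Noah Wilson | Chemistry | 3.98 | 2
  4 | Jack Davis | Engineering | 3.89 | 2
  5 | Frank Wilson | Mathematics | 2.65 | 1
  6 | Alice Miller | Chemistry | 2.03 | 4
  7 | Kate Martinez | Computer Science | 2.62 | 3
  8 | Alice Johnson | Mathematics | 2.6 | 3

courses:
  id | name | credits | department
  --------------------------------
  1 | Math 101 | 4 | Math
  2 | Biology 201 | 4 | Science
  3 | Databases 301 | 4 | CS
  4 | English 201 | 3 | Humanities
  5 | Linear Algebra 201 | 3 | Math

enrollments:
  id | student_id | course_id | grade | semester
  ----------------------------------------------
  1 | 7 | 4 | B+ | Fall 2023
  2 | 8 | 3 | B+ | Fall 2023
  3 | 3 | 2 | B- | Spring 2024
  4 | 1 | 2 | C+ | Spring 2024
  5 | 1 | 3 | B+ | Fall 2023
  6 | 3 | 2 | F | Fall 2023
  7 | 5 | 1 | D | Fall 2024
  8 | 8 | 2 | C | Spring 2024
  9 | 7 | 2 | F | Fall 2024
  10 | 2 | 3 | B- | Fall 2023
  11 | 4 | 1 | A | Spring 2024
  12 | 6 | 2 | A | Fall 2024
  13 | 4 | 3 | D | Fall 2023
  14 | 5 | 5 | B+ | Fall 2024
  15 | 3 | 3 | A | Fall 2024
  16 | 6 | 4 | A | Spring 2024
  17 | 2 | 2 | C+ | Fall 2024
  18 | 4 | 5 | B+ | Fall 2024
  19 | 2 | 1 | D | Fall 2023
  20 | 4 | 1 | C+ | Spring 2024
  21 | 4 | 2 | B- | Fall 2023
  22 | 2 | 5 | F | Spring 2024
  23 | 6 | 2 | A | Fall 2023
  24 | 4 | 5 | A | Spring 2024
SELECT major, COUNT(*) AS n FROM students GROUP BY major HAVING COUNT(*) >= 3

Execution result:
major | n
Chemistry | 3
Mathematics | 3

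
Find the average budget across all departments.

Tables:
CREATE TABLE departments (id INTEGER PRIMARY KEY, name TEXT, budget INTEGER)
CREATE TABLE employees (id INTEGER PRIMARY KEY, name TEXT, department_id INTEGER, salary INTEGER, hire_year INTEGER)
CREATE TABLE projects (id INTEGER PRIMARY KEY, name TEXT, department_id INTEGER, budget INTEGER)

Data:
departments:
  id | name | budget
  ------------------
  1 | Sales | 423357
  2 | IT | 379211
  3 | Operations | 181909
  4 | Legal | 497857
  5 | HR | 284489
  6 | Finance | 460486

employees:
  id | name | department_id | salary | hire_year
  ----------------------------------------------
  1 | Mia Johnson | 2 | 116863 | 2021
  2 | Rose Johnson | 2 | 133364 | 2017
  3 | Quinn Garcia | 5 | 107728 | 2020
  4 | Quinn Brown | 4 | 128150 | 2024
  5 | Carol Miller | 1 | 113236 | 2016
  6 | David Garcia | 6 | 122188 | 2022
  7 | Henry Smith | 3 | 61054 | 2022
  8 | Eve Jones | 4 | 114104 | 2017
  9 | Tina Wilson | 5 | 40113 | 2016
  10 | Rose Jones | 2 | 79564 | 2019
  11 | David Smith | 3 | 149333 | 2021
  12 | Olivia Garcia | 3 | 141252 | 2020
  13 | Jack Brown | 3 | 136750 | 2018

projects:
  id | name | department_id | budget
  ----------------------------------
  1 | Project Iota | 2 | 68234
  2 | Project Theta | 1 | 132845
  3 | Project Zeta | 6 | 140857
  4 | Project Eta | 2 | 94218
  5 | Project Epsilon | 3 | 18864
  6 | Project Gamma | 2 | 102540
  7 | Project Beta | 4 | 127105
SELECT AVG(budget) FROM departments

Execution result:
371218.17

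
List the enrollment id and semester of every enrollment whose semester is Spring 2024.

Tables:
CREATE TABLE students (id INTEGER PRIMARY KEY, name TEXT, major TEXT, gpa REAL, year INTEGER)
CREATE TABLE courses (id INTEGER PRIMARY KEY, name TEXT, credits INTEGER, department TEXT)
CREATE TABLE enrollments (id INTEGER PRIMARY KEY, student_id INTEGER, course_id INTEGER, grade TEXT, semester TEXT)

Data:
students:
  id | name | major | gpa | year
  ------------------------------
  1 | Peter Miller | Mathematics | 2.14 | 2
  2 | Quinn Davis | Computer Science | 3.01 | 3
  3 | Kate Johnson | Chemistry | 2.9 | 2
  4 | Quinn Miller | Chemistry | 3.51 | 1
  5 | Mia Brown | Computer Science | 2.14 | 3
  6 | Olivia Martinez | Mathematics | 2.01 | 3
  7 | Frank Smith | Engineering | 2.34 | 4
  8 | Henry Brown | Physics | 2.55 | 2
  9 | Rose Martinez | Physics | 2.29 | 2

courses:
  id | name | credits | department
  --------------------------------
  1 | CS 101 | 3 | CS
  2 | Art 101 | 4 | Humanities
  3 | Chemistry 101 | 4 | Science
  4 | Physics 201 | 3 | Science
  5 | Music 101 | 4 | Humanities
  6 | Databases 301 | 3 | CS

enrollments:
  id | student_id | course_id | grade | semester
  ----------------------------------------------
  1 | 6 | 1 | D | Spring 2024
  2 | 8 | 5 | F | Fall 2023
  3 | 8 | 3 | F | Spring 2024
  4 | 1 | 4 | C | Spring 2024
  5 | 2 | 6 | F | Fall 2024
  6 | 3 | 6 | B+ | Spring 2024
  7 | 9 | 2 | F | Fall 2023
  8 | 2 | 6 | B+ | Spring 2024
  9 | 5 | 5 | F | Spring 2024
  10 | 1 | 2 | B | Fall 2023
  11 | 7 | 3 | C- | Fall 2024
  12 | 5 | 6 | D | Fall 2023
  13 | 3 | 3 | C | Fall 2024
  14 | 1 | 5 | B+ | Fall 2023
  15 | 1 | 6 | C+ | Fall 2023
SELECT id, semester FROM enrollments WHERE semester = 'Spring 2024'

Execution result:
id | semester
1 | Spring 2024
3 | Spring 2024
4 | Spring 2024
6 | Spring 2024
8 | Spring 2024
9 | Spring 2024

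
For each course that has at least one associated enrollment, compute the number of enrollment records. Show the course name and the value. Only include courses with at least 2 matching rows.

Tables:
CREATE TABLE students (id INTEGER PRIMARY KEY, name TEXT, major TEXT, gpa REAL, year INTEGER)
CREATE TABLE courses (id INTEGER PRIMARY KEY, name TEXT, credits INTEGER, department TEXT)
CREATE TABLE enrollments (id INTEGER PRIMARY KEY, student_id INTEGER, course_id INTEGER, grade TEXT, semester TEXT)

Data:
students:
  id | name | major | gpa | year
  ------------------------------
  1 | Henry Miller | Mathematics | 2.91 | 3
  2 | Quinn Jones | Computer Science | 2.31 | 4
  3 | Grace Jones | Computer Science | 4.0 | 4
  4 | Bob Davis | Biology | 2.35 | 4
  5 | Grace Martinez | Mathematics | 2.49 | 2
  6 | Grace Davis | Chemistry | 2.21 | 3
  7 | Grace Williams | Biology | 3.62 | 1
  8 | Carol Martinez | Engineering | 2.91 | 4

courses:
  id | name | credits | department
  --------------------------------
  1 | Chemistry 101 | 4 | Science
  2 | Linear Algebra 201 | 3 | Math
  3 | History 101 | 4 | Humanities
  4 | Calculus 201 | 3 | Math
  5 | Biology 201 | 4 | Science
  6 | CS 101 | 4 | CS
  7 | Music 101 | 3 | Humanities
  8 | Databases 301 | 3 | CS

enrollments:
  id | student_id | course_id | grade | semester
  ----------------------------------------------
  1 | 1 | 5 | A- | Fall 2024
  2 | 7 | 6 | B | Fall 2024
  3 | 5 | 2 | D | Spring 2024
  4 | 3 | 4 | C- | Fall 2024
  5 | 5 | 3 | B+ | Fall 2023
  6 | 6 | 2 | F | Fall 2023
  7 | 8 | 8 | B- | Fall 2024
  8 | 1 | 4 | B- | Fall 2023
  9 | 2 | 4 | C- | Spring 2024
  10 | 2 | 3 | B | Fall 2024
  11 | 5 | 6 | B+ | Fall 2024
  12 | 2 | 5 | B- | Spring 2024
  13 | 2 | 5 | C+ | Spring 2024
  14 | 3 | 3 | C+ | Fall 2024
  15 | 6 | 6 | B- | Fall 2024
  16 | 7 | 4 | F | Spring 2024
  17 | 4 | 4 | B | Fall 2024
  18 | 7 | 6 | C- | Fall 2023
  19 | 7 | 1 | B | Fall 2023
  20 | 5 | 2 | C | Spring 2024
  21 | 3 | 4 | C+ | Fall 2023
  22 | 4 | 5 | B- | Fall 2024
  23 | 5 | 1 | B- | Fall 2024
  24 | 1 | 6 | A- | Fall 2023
SELECT p.name, COUNT(*) AS n FROM enrollments c JOIN courses p ON c.course_id = p.id GROUP BY p.id, p.name HAVING COUNT(*) >= 2

Execution result:
name | n
Chemistry 101 | 2
Linear Algebra 201 | 3
History 101 | 3
Calculus 201 | 6
Biology 201 | 4
CS 101 | 5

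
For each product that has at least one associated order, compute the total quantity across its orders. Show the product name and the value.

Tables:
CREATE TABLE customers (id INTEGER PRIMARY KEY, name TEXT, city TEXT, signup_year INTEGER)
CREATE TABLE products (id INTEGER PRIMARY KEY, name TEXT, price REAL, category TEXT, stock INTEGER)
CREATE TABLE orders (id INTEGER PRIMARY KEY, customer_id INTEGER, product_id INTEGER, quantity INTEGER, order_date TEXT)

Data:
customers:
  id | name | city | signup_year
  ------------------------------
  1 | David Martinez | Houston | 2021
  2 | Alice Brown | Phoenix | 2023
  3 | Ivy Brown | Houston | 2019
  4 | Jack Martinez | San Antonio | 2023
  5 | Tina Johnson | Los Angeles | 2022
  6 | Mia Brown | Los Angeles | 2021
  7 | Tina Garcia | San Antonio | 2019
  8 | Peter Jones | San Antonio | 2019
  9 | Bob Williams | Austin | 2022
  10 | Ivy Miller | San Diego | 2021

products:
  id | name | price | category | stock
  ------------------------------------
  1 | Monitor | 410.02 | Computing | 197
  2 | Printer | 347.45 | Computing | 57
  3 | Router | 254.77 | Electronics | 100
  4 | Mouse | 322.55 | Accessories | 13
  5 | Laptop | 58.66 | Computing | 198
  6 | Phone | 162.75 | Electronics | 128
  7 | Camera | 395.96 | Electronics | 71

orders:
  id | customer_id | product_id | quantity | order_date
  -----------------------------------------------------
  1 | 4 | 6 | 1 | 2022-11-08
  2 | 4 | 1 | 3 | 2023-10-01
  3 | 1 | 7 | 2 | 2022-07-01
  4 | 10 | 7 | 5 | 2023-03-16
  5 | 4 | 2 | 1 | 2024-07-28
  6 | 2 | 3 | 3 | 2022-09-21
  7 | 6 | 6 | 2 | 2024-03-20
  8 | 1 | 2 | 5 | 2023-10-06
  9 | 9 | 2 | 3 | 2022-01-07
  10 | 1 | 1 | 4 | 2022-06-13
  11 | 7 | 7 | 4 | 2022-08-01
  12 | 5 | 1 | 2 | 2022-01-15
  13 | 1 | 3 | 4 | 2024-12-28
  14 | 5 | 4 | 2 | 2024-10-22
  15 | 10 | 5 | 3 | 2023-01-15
SELECT p.name, SUM(c.quantity) AS sum_quantity FROM orders c JOIN products p ON c.product_id = p.id GROUP BY p.id, p.name

Execution result:
name | sum_quantity
Monitor | 9
Printer | 9
Router | 7
Mouse | 2
Laptop | 3
Phone | 3
Camera | 11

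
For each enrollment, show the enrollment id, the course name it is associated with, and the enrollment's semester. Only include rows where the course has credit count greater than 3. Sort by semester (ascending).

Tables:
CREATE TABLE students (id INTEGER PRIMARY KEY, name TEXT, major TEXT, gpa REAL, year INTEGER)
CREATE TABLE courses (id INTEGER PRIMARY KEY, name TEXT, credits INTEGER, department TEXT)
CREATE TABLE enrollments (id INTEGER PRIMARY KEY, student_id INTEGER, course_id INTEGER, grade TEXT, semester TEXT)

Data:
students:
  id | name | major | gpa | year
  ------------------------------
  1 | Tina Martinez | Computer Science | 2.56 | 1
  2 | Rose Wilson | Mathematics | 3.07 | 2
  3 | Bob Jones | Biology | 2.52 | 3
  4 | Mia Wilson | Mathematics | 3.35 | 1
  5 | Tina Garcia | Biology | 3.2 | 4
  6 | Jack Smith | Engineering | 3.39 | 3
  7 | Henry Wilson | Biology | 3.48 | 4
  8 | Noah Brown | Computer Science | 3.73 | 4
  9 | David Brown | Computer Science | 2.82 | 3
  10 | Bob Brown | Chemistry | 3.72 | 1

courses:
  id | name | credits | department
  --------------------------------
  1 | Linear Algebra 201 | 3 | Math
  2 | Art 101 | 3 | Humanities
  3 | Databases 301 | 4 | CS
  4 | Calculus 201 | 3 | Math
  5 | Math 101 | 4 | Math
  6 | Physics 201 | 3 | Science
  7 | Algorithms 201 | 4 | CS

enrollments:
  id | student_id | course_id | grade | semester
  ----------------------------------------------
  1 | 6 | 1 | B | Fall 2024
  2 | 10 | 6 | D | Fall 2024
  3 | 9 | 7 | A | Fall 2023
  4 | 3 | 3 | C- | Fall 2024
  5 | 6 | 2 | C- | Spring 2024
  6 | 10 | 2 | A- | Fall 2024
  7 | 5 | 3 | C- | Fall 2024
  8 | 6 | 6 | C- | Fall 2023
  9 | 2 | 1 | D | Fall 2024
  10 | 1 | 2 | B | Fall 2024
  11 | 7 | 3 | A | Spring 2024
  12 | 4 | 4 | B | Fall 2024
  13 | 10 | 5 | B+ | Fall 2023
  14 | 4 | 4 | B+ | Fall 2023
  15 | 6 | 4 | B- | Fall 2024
SELECT c.id, p.name AS course, c.semester FROM enrollments c JOIN courses p ON c.course_id = p.id WHERE p.credits > 3 ORDER BY c.semester ASC

Execution result:
id | course | semester
3 | Algorithms 201 | Fall 2023
13 | Math 101 | Fall 2023
4 | Databases 301 | Fall 2024
7 | Databases 301 | Fall 2024
11 | Databases 301 | Spring 2024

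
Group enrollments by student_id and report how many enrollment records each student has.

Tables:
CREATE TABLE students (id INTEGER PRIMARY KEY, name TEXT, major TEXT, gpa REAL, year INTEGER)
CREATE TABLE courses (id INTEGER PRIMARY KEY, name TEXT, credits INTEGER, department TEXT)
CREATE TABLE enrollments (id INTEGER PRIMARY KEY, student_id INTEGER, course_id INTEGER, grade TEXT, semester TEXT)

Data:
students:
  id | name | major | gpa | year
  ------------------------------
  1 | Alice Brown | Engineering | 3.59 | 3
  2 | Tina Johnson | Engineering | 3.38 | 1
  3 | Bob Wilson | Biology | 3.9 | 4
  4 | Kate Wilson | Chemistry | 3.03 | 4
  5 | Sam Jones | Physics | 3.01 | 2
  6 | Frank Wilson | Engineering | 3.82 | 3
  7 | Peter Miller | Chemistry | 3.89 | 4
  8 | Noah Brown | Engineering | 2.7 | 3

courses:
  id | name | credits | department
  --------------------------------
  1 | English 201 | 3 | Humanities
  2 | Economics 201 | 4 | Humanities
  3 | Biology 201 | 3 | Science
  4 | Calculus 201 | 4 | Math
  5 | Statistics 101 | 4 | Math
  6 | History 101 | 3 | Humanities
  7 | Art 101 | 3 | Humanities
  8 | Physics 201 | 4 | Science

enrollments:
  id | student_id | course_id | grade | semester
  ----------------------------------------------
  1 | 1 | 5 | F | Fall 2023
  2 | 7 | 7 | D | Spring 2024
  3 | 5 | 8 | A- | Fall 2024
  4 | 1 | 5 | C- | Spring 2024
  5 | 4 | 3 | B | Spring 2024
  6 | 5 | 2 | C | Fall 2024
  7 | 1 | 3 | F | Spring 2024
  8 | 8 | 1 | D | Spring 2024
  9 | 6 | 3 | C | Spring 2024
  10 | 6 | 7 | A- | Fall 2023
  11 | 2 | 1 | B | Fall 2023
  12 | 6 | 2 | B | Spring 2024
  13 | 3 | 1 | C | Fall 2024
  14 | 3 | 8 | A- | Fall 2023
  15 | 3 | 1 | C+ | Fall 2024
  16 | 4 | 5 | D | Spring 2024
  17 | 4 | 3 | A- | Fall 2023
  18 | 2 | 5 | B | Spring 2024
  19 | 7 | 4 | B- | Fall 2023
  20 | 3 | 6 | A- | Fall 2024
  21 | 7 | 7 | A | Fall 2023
SELECT student_id, COUNT(*) AS enrollment_count FROM enrollments GROUP BY student_id

Execution result:
student_id | enrollment_count
1 | 3
2 | 2
3 | 4
4 | 3
5 | 2
6 | 3
7 | 3
8 | 1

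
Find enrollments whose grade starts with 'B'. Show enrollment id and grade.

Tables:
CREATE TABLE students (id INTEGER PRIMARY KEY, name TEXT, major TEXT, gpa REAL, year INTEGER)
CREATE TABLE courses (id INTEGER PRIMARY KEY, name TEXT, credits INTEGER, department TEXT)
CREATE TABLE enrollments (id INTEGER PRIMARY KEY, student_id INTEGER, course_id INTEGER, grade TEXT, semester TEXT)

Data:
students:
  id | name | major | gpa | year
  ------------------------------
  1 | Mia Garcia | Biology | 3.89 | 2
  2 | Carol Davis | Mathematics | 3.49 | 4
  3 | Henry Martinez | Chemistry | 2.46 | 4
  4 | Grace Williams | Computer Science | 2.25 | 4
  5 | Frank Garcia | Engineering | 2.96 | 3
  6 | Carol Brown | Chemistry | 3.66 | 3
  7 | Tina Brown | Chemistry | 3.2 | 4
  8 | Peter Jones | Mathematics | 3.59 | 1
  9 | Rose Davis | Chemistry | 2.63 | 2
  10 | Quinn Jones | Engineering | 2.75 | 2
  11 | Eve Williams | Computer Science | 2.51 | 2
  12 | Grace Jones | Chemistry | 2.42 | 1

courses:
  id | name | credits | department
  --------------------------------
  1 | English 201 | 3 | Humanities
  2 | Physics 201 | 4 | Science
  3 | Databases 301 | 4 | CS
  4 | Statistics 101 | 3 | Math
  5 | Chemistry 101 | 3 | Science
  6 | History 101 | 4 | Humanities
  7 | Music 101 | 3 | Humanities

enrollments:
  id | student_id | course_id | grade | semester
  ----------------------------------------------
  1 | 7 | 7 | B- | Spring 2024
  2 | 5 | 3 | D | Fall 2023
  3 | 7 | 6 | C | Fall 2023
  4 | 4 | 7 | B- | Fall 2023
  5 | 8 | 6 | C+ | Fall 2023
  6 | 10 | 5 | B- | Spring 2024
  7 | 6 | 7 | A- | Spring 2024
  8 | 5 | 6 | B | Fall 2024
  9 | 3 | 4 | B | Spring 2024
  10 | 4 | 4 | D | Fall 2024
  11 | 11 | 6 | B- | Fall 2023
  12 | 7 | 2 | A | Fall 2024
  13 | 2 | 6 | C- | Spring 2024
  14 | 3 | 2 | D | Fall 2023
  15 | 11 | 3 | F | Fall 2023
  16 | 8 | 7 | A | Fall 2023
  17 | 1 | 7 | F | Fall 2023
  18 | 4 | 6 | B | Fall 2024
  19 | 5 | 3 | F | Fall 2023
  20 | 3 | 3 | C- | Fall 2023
SELECT id, grade FROM enrollments WHERE grade LIKE 'B%'

Execution result:
id | grade
1 | B-
4 | B-
6 | B-
8 | B
9 | B
11 | B-
18 | B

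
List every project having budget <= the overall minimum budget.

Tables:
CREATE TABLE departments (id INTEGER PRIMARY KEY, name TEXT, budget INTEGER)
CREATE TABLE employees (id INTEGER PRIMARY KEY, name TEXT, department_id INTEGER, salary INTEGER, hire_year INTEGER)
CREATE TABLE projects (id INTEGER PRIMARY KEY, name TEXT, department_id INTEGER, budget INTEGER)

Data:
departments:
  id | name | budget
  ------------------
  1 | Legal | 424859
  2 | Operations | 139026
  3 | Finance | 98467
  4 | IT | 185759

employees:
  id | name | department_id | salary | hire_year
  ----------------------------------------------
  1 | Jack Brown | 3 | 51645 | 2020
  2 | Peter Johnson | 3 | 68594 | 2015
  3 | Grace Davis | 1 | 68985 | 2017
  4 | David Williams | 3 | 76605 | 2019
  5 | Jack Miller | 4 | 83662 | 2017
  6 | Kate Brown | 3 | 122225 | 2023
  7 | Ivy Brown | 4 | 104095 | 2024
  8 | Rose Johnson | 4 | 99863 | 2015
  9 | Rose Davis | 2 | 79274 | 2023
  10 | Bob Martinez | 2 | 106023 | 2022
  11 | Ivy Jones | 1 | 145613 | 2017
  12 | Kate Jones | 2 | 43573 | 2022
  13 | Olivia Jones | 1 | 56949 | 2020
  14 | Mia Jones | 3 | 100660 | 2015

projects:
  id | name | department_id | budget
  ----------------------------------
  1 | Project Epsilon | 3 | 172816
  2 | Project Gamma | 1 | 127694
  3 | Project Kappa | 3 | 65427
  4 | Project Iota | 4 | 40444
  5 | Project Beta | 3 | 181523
SELECT name, budget FROM projects WHERE budget <= (SELECT MIN(budget) FROM projects)

Execution result:
name | budget
Project Iota | 40444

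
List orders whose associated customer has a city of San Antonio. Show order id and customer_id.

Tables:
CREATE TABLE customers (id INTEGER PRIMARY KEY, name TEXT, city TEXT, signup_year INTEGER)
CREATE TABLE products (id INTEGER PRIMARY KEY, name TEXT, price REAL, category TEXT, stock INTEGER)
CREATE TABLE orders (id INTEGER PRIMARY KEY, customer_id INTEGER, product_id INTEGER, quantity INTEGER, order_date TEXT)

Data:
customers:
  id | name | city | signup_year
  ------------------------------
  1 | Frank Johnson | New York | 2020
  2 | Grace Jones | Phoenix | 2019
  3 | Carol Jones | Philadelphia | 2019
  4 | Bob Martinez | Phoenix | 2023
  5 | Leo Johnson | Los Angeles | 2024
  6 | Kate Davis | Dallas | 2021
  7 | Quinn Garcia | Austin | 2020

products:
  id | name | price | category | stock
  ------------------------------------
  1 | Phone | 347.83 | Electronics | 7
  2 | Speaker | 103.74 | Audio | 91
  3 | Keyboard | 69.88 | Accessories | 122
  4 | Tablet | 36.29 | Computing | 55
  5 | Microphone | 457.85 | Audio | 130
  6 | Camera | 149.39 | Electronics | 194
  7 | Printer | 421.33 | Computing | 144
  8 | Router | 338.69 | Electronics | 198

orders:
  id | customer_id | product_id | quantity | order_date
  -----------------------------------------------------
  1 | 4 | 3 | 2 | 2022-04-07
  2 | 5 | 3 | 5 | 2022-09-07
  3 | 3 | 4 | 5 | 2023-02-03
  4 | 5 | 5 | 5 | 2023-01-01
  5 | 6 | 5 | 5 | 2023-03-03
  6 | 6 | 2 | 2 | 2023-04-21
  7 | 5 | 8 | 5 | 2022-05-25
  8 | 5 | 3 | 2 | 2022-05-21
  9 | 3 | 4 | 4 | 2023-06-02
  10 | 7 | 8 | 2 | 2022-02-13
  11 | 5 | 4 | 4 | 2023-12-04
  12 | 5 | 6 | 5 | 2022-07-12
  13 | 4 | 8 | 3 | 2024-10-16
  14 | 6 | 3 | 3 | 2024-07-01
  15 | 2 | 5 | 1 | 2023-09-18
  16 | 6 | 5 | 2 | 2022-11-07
SELECT id, customer_id FROM orders WHERE customer_id IN (SELECT id FROM customers WHERE city = 'San Antonio')

Execution result:
(no rows)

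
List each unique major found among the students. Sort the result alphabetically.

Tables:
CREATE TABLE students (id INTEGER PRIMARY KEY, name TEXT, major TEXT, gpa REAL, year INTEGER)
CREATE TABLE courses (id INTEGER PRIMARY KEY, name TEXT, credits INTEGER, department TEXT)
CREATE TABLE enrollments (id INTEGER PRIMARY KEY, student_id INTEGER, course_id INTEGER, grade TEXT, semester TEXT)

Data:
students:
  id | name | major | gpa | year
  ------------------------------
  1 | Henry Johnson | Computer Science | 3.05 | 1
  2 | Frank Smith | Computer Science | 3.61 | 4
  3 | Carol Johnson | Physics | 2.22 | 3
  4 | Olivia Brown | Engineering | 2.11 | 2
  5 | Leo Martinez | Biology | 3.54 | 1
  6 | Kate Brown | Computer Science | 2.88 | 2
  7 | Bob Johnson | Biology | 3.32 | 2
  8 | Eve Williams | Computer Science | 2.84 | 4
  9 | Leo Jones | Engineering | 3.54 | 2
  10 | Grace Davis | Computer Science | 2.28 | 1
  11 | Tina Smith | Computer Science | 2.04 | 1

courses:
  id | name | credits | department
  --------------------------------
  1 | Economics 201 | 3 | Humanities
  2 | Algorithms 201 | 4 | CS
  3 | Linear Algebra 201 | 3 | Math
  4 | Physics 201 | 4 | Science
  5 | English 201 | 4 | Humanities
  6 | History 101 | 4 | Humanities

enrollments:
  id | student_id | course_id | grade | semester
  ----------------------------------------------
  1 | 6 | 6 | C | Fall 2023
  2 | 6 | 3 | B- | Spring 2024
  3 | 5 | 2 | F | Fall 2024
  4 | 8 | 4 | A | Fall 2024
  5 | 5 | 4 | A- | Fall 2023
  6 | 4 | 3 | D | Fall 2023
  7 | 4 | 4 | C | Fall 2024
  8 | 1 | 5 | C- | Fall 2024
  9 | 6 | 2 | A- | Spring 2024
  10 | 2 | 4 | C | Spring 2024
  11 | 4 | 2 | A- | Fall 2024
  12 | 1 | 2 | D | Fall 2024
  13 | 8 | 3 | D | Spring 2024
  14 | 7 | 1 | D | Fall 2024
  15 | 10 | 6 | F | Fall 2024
SELECT DISTINCT major FROM students ORDER BY major

Execution result:
major
Biology
Computer Science
Engineering
Physics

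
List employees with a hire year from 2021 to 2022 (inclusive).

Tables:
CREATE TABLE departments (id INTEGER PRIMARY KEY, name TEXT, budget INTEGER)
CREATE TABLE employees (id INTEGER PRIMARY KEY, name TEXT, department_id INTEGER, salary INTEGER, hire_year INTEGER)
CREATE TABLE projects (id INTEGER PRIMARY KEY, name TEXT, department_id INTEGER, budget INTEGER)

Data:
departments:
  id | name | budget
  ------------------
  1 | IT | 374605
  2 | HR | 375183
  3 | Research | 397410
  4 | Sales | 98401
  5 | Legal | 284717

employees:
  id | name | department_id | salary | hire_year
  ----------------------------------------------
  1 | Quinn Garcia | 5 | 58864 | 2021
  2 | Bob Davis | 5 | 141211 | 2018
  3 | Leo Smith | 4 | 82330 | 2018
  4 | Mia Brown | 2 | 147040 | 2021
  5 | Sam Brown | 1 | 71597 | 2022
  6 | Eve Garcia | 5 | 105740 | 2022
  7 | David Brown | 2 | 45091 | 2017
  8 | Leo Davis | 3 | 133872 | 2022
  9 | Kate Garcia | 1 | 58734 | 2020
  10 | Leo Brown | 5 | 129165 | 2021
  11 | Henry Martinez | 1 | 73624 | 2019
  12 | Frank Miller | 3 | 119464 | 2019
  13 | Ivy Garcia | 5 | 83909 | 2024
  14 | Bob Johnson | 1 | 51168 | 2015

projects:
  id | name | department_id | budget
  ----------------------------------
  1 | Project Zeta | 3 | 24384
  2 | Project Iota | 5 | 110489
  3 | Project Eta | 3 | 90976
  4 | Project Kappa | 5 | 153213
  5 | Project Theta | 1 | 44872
SELECT name, hire_year FROM employees WHERE hire_year BETWEEN 2021 AND 2022

Execution result:
name | hire_year
Quinn Garcia | 2021
Mia Brown | 2021
Sam Brown | 2022
Eve Garcia | 2022
Leo Davis | 2022
Leo Brown | 2021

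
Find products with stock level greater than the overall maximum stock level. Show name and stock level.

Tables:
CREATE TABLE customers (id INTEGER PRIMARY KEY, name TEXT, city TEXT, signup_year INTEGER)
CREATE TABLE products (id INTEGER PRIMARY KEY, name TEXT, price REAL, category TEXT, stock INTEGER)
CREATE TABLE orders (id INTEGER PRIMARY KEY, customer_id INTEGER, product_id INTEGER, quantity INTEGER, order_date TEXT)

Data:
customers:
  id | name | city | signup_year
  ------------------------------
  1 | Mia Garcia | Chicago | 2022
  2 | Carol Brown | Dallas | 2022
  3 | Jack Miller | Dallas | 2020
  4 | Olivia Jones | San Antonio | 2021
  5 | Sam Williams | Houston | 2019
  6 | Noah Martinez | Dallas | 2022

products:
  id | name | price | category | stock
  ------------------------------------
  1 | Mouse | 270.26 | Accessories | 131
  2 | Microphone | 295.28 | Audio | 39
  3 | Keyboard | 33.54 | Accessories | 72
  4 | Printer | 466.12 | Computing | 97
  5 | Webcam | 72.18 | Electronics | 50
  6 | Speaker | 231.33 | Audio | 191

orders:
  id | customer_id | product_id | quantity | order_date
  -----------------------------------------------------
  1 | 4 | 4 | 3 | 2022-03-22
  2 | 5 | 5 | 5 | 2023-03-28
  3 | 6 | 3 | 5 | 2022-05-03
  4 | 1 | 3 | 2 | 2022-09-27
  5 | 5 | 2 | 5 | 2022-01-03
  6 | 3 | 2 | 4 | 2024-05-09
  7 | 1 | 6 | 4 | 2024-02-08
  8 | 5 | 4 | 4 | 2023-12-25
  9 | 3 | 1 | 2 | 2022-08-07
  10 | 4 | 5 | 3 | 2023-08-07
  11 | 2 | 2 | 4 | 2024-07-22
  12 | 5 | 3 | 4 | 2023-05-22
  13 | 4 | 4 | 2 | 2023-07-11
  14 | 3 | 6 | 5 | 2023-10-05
SELECT name, stock FROM products WHERE stock > (SELECT MAX(stock) FROM products)

Execution result:
(no rows)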